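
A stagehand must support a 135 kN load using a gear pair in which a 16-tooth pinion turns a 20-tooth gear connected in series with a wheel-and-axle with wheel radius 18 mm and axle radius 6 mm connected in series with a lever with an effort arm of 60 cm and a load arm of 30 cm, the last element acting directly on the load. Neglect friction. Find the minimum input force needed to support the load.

Gear pair MA = 20/16 = 1.25.
Wheel-and-axle MA = R/r = 18/6 = 3.
Lever MA = effort arm / load arm = 60/30 = 2.
Combined ideal MA = 1.25 × 3 × 2 = 7.5.
Effort = load / MA = 135 / 7.5 = 18 kN.

18 kN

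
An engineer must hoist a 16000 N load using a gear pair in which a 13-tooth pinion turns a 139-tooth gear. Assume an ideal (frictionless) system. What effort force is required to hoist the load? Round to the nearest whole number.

1496 N

Gear pair MA = 139/13 = 10.692.
Effort = load / MA = 16000 / 10.692 = 1496.4 N.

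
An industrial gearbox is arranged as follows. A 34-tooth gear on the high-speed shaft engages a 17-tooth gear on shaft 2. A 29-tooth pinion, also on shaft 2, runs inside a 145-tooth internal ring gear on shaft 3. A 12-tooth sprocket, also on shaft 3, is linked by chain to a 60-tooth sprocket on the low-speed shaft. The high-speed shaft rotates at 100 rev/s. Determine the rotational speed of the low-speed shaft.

8 rev/s

the high-speed shaft → shaft 2 (gear mesh, 17/34): 100 ÷ 0.5 = 200 rev/s
shaft 2 → shaft 3 (internal gear, 145/29): 200 ÷ 5 = 40 rev/s
shaft 3 → the low-speed shaft (chain, 60/12): 40 ÷ 5 = 8 rev/s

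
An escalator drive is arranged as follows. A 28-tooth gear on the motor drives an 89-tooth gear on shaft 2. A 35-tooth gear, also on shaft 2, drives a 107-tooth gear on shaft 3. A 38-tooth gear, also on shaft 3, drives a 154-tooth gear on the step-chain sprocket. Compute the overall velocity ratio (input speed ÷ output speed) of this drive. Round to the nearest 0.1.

39.4

Each stage contributes driven/driver: gear mesh 89/28 = 3.1786, gear mesh 107/35 = 3.0571, gear mesh 154/38 = 4.0526.
Overall: 3.1786 × 3.0571 × 4.0526 = 39.381.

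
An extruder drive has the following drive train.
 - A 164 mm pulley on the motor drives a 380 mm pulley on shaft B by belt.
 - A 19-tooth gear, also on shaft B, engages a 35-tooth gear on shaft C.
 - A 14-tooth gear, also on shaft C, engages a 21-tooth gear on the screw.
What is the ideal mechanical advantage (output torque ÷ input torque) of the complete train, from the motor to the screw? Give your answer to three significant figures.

Each stage contributes driven/driver: belt 380/164 = 2.3171, gear mesh 35/19 = 1.8421, gear mesh 21/14 = 1.5.
Overall: 2.3171 × 1.8421 × 1.5 = 6.4024.

6.40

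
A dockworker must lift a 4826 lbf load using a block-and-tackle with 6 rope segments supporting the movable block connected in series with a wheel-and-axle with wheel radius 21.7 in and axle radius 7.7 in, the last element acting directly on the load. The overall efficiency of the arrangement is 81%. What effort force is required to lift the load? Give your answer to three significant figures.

Block-and-tackle MA = number of supporting rope parts = 6.
Wheel-and-axle MA = R/r = 21.7/7.7 = 2.8182.
Combined ideal MA = 6 × 2.8182 = 16.909.
Actual MA = 16.909 × 0.81 = 13.696.
Effort = load / actual MA = 4826 / 13.696 = 352.36 lbf.

352 lbf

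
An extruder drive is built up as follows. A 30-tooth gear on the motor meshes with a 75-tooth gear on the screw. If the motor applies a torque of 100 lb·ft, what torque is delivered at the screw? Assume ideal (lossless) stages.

Gear mesh: ratio = 75/30 = 2.5; torque at the screw = 100 × 2.5 = 250 lb·ft.

250 lb·ft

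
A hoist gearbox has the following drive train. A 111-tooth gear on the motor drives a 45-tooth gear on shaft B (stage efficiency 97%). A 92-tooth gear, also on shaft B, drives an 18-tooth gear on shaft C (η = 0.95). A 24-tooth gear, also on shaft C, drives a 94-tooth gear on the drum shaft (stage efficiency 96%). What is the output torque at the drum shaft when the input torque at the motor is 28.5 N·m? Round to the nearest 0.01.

7.83 N·m

gear mesh 45/111 = 0.40541 → τ = 28.5·0.40541·0.97 = 11.207 N·m
gear mesh 18/92 = 0.19565 → τ = 11.207·0.19565·0.95 = 2.0831 N·m
gear mesh 94/24 = 3.9167 → τ = 2.0831·3.9167·0.96 = 7.8325 N·m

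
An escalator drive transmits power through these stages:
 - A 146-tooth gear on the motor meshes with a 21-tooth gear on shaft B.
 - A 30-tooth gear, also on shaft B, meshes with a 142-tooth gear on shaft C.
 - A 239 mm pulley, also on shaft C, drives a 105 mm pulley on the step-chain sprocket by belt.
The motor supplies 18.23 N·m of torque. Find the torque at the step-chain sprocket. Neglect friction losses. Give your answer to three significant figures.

5.45 N·m

After the gear mesh (21/146): 18.23 × 0.14384 = 2.6221 N·m
After the gear mesh (142/30): 2.6221 × 4.7333 = 12.411 N·m
After the belt (105/239): 12.411 × 0.43933 = 5.4527 N·m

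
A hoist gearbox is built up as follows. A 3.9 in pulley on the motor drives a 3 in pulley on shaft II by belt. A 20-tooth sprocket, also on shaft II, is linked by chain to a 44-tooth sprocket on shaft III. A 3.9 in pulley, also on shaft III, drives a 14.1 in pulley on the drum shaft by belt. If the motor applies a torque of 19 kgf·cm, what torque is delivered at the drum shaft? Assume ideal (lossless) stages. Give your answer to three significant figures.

belt 3/3.9 = 0.76923 → τ = 19·0.76923 = 14.615 kgf·cm
chain 44/20 = 2.2 → τ = 14.615·2.2 = 32.154 kgf·cm
belt 14.1/3.9 = 3.6154 → τ = 32.154·3.6154 = 116.25 kgf·cm

116 kgf·cm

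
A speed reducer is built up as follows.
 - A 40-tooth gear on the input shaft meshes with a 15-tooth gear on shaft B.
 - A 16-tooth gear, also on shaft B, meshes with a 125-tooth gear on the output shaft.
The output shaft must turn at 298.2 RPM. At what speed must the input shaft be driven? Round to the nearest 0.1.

Overall ratio R = 0.375 × 7.8125 = 2.9297.
Required input speed = output speed × R = 298.2 × 2.9297 = 873.63 RPM.

873.6 RPM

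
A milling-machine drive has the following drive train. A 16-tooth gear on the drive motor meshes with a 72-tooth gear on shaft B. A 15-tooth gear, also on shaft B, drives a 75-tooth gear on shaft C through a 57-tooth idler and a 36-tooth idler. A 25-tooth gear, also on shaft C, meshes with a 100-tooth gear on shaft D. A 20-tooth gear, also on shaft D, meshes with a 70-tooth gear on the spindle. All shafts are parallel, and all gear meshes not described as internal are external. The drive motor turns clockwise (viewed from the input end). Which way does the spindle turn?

clockwise

the drive motor → shaft B: external mesh, 1 reversal → CCW.
shaft B → shaft C: driver → idler → idler → driven is 3 external meshes, 3 reversals → CW.
shaft C → shaft D: external mesh, 1 reversal → CCW.
shaft D → the spindle: external mesh, 1 reversal → CW.
6 reversals in total — an even number — so the spindle turns the same way as the drive motor.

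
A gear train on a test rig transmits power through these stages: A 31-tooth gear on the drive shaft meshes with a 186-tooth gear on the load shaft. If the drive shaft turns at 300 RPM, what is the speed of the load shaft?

gear mesh 186/31 = 6 → 300/6 = 50 RPM

50 RPM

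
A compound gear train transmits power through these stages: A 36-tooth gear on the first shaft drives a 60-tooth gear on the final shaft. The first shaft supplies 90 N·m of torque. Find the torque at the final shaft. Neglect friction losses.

After the gear mesh (60/36): 90 × 1.6667 = 150 N·m

150 N·m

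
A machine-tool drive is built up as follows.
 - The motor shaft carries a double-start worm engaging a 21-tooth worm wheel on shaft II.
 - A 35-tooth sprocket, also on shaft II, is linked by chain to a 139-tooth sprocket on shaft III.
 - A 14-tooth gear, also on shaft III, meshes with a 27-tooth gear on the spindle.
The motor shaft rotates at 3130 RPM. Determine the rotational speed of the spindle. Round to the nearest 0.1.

Worm: ratio = 21/2 = 10.5, so shaft II turns at 3130 / 10.5 = 298.1 RPM.
Chain: ratio = 139/35 = 3.9714, so shaft III turns at 298.1 / 3.9714 = 75.06 RPM.
Gear mesh: ratio = 27/14 = 1.9286, so the spindle turns at 75.06 / 1.9286 = 38.92 RPM.

38.9 RPM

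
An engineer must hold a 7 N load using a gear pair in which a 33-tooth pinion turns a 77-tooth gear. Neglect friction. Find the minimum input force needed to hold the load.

3 N

Gear pair MA = 77/33 = 2.3333.
Effort = load / MA = 7 / 2.3333 = 3 N.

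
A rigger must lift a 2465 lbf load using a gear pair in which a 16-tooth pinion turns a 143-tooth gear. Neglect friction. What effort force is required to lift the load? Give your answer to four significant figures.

275.8 lbf

Gear pair MA = 143/16 = 8.9375.
Effort = load / MA = 2465 / 8.9375 = 275.8 lbf.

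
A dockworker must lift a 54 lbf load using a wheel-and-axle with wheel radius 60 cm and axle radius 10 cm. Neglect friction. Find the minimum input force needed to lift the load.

9 lbf

Wheel-and-axle MA = R/r = 60/10 = 6.
Effort = load / MA = 54 / 6 = 9 lbf.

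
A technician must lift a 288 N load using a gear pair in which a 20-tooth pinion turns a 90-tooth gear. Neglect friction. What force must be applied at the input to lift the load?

Gear pair MA = 90/20 = 4.5.
Effort = load / MA = 288 / 4.5 = 64 N.

64 N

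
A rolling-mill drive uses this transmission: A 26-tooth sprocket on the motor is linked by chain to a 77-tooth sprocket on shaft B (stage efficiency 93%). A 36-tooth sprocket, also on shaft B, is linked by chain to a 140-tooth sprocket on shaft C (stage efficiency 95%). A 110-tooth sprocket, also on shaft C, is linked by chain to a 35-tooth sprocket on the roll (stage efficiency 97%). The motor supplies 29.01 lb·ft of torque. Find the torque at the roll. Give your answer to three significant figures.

Chain: ratio = 77/26 = 2.9615; torque at shaft B = 29.01 × 2.9615 × 0.93 = 79.9 lb·ft.
Chain: ratio = 140/36 = 3.8889; torque at shaft C = 79.9 × 3.8889 × 0.95 = 295.19 lb·ft.
Chain: ratio = 35/110 = 0.31818; torque at the roll = 295.19 × 0.31818 × 0.97 = 91.105 lb·ft.

91.1 lb·ft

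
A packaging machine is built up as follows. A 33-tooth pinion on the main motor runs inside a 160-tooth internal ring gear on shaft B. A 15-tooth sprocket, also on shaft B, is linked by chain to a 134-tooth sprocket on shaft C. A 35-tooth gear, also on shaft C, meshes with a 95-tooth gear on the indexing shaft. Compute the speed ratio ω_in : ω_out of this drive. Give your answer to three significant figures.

Each stage contributes driven/driver: internal gear 160/33 = 4.8485, chain 134/15 = 8.9333, gear mesh 95/35 = 2.7143.
Overall: 4.8485 × 8.9333 × 2.7143 = 117.56.

118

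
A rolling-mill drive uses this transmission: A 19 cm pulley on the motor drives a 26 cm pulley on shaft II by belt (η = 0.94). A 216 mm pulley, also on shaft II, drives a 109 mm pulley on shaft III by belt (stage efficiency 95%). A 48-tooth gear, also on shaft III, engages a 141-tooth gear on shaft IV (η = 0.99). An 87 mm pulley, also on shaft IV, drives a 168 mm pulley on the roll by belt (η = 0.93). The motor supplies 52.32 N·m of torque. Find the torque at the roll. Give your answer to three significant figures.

168 N·m

belt 26/19 = 1.3684 → τ = 52.32·1.3684·0.94 = 67.3 N·m
belt 109/216 = 0.50463 → τ = 67.3·0.50463·0.95 = 32.264 N·m
gear mesh 141/48 = 2.9375 → τ = 32.264·2.9375·0.99 = 93.826 N·m
belt 168/87 = 1.931 → τ = 93.826·1.931·0.93 = 168.5 N·m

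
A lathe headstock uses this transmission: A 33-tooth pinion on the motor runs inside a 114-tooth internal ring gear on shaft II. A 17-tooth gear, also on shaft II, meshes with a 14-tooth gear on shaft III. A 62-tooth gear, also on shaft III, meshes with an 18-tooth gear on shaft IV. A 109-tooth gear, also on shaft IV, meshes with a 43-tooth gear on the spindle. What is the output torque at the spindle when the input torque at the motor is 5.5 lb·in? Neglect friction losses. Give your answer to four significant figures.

After the internal gear (114/33): 5.5 × 3.4545 = 19 lb·in
After the gear mesh (14/17): 19 × 0.82353 = 15.647 lb·in
After the gear mesh (18/62): 15.647 × 0.29032 = 4.5427 lb·in
After the gear mesh (43/109): 4.5427 × 0.3945 = 1.7921 lb·in

1.792 lb·in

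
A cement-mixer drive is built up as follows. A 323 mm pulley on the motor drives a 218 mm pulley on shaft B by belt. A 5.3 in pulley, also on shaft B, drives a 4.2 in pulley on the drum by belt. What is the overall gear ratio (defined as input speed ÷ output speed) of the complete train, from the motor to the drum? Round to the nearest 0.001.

0.535

Each stage contributes driven/driver: belt 218/323 = 0.67492, belt 4.2/5.3 = 0.79245.
Overall: 0.67492 × 0.79245 = 0.53484.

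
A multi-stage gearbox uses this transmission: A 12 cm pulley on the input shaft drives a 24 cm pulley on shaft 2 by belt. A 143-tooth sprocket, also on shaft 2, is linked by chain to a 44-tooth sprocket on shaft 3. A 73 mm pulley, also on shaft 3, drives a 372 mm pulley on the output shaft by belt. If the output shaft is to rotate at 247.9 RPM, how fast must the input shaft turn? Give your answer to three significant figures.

Overall ratio R = 2 × 0.30769 × 5.0959 = 3.1359.
Required input speed = output speed × R = 247.9 × 3.1359 = 777.4 RPM.

777 RPM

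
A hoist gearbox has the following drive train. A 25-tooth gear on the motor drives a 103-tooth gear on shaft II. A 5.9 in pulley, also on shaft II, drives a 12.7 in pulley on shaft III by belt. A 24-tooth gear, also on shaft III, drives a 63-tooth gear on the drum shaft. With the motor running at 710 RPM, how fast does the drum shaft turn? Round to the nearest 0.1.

30.5 RPM

Gear mesh: ratio = 103/25 = 4.12, so shaft II turns at 710 / 4.12 = 172.33 RPM.
Belt: ratio = 12.7/5.9 = 2.1525, so shaft III turns at 172.33 / 2.1525 = 80.059 RPM.
Gear mesh: ratio = 63/24 = 2.625, so the drum shaft turns at 80.059 / 2.625 = 30.499 RPM.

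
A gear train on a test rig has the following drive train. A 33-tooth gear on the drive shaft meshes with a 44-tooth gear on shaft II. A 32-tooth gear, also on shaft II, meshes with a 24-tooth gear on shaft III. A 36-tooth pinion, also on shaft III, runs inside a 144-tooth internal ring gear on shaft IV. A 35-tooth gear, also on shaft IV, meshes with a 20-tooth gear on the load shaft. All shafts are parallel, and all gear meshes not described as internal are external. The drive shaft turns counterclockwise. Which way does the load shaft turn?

clockwise

the drive shaft → shaft II: external mesh, 1 reversal → CW.
shaft II → shaft III: external mesh, 1 reversal → CCW.
shaft III → shaft IV: internal mesh, same direction → CCW.
shaft IV → the load shaft: external mesh, 1 reversal → CW.
3 reversals in total — an odd number — so the load shaft turns opposite to the drive shaft.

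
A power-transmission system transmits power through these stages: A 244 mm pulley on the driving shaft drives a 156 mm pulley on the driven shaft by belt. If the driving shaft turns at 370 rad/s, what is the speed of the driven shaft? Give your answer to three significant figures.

the driving shaft → the driven shaft (belt, 156/244): 370 ÷ 0.63934 = 578.72 rad/s

579 rad/s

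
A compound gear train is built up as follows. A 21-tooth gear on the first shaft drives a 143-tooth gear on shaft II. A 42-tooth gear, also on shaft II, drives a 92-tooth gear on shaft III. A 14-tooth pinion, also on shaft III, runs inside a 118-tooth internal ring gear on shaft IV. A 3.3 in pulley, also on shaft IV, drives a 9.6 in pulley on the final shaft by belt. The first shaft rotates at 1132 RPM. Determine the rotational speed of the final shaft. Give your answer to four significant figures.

3.095 RPM

Gear mesh: ratio = 143/21 = 6.8095, so shaft II turns at 1132 / 6.8095 = 166.24 RPM.
Gear mesh: ratio = 92/42 = 2.1905, so shaft III turns at 166.24 / 2.1905 = 75.891 RPM.
Internal gear: ratio = 118/14 = 8.4286, so shaft IV turns at 75.891 / 8.4286 = 9.004 RPM.
Belt: ratio = 9.6/3.3 = 2.9091, so the final shaft turns at 9.004 / 2.9091 = 3.0951 RPM.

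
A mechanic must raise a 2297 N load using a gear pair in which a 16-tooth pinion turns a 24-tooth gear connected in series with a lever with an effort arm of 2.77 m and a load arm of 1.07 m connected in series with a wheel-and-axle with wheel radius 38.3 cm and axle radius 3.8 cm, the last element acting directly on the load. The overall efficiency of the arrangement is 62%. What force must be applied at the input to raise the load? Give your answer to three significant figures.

Gear pair MA = 24/16 = 1.5.
Lever MA = effort arm / load arm = 2.77/1.07 = 2.5888.
Wheel-and-axle MA = R/r = 38.3/3.8 = 10.079.
Combined ideal MA = 1.5 × 2.5888 × 10.079 = 39.138.
Actual MA = 39.138 × 0.62 = 24.266.
Effort = load / actual MA = 2297 / 24.266 = 94.66 N.

94.7 N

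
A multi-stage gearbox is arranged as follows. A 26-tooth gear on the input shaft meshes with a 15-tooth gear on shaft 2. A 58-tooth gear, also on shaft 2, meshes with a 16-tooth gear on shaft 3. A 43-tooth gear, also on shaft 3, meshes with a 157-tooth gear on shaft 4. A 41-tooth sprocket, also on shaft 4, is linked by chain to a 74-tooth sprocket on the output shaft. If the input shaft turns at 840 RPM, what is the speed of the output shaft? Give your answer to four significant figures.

800.9 RPM

gear mesh 15/26 = 0.57692 → 840/0.57692 = 1456 RPM
gear mesh 16/58 = 0.27586 → 1456/0.27586 = 5278 RPM
gear mesh 157/43 = 3.6512 → 5278/3.6512 = 1445.6 RPM
chain 74/41 = 1.8049 → 1445.6/1.8049 = 800.92 RPM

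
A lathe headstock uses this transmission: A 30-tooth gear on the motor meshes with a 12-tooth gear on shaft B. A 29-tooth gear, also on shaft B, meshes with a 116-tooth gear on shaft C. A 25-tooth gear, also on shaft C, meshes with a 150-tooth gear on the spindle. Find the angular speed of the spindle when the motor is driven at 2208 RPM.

gear mesh 12/30 = 0.4 → 2208/0.4 = 5520 RPM
gear mesh 116/29 = 4 → 5520/4 = 1380 RPM
gear mesh 150/25 = 6 → 1380/6 = 230 RPM

230 RPM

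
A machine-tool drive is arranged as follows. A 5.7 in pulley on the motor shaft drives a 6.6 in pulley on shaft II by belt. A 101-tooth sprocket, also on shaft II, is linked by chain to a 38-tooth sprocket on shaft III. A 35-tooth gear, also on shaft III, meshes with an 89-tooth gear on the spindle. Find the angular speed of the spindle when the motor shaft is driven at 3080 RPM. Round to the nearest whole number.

2780 RPM

the motor shaft → shaft II (belt, 6.6/5.7): 3080 ÷ 1.1579 = 2660 RPM
shaft II → shaft III (chain, 38/101): 2660 ÷ 0.37624 = 7070 RPM
shaft III → the spindle (gear mesh, 89/35): 7070 ÷ 2.5429 = 2780.3 RPM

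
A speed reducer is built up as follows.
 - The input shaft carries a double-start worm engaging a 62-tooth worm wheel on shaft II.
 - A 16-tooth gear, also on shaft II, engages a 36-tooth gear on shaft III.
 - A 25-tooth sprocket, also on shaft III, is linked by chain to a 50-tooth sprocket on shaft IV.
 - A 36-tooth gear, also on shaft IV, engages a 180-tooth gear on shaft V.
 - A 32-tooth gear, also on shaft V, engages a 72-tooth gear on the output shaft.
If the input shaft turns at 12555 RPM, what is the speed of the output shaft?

the input shaft → shaft II (worm, 62/2): 12555 ÷ 31 = 405 RPM
shaft II → shaft III (gear mesh, 36/16): 405 ÷ 2.25 = 180 RPM
shaft III → shaft IV (chain, 50/25): 180 ÷ 2 = 90 RPM
shaft IV → shaft V (gear mesh, 180/36): 90 ÷ 5 = 18 RPM
shaft V → the output shaft (gear mesh, 72/32): 18 ÷ 2.25 = 8 RPM

8 RPM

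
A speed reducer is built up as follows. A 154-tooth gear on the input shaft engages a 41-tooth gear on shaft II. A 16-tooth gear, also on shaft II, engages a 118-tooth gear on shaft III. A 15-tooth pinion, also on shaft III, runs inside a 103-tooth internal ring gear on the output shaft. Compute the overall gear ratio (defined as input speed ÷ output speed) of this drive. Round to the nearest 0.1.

Each stage contributes driven/driver: gear mesh 41/154 = 0.26623, gear mesh 118/16 = 7.375, internal gear 103/15 = 6.8667.
Overall: 0.26623 × 7.375 × 6.8667 = 13.483.

13.5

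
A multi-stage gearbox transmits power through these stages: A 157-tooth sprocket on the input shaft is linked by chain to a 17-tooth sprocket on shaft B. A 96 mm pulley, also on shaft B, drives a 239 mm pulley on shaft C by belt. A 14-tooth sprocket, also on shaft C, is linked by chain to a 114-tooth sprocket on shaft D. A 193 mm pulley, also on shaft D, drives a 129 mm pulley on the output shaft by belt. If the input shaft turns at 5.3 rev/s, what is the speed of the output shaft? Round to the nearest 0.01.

3.61 rev/s

chain 17/157 = 0.10828 → 5.3/0.10828 = 48.947 rev/s
belt 239/96 = 2.4896 → 48.947/2.4896 = 19.661 rev/s
chain 114/14 = 8.1429 → 19.661/8.1429 = 2.4145 rev/s
belt 129/193 = 0.66839 → 2.4145/0.66839 = 3.6124 rev/s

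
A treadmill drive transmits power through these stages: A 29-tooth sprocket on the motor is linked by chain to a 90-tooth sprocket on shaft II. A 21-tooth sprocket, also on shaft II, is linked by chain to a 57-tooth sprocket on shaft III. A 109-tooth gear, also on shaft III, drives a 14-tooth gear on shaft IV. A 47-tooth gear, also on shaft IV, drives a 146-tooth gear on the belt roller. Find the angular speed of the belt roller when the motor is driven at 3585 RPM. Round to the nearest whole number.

Chain: ratio = 90/29 = 3.1034, so shaft II turns at 3585 / 3.1034 = 1155.2 RPM.
Chain: ratio = 57/21 = 2.7143, so shaft III turns at 1155.2 / 2.7143 = 425.59 RPM.
Gear mesh: ratio = 14/109 = 0.12844, so shaft IV turns at 425.59 / 0.12844 = 3313.5 RPM.
Gear mesh: ratio = 146/47 = 3.1064, so the belt roller turns at 3313.5 / 3.1064 = 1066.7 RPM.

1067 RPM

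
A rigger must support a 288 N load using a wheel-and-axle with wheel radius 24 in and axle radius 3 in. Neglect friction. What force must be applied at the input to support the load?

36 N

Wheel-and-axle MA = R/r = 24/3 = 8.
Effort = load / MA = 288 / 8 = 36 N.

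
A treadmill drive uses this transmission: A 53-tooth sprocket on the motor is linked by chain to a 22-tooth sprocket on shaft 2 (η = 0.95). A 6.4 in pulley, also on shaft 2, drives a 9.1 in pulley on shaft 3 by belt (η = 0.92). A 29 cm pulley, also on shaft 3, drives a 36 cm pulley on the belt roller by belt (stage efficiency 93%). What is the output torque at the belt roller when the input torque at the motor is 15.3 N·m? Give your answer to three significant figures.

chain 22/53 = 0.41509 → τ = 15.3·0.41509·0.95 = 6.0334 N·m
belt 9.1/6.4 = 1.4219 → τ = 6.0334·1.4219·0.92 = 7.8924 N·m
belt 36/29 = 1.2414 → τ = 7.8924·1.2414·0.93 = 9.1117 N·m

9.11 N·m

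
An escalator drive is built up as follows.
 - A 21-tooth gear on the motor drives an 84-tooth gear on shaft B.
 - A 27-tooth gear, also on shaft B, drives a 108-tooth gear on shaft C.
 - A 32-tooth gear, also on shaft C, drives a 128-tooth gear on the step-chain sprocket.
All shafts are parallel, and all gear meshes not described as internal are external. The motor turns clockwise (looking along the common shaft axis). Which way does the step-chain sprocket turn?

the motor → shaft B: external mesh, 1 reversal → CCW.
shaft B → shaft C: external mesh, 1 reversal → CW.
shaft C → the step-chain sprocket: external mesh, 1 reversal → CCW.
3 reversals in total — an odd number — so the step-chain sprocket turns opposite to the motor.

counterclockwise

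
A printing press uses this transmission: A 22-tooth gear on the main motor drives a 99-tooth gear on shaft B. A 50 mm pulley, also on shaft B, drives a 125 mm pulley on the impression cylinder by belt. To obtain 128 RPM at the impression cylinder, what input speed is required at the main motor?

Overall ratio R = 4.5 × 2.5 = 11.25.
Required input speed = output speed × R = 128 × 11.25 = 1440 RPM.

1440 RPM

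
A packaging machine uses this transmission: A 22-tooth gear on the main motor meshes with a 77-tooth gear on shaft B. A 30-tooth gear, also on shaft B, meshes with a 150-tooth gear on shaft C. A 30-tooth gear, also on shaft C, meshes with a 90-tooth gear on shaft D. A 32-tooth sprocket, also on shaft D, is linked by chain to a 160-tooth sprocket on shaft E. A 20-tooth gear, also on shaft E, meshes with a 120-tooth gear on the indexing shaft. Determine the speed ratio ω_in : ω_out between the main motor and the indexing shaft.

Each stage contributes driven/driver: gear mesh 77/22 = 3.5, gear mesh 150/30 = 5, gear mesh 90/30 = 3, chain 160/32 = 5, gear mesh 120/20 = 6.
Overall: 3.5 × 5 × 3 × 5 × 6 = 1575.

1575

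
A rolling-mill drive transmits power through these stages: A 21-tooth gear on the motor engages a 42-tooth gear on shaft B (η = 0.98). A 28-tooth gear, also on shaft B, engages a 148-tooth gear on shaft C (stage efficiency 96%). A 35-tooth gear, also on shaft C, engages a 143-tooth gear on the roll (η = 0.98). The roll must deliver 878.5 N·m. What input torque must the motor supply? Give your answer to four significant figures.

Overall ratio R = 2 × 5.2857 × 4.0857 = 43.192; overall efficiency η = 0.98 × 0.96 × 0.98 = 0.9220.
Input torque = output torque / (R × η) = 878.5 / (43.192 × 0.9220) = 22.061 N·m.

22.06 N·m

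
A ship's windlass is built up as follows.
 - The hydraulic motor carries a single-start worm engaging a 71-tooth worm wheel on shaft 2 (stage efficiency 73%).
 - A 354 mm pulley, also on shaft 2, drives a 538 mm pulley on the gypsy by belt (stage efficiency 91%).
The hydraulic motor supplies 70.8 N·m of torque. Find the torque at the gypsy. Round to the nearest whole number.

5075 N·m

Worm: ratio = 71/1 = 71; torque at shaft 2 = 70.8 × 71 × 0.73 = 3669.6 N·m.
Belt: ratio = 538/354 = 1.5198; torque at the gypsy = 3669.6 × 1.5198 × 0.91 = 5075 N·m.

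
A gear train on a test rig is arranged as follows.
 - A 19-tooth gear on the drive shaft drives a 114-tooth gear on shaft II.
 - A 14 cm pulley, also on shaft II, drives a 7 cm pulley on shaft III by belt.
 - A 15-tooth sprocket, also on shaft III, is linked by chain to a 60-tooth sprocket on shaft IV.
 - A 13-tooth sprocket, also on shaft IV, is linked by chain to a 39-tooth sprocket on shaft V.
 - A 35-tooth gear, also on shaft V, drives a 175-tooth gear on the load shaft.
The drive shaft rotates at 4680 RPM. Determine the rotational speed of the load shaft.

gear mesh 114/19 = 6 → 4680/6 = 780 RPM
belt 7/14 = 0.5 → 780/0.5 = 1560 RPM
chain 60/15 = 4 → 1560/4 = 390 RPM
chain 39/13 = 3 → 390/3 = 130 RPM
gear mesh 175/35 = 5 → 130/5 = 26 RPM

26 RPM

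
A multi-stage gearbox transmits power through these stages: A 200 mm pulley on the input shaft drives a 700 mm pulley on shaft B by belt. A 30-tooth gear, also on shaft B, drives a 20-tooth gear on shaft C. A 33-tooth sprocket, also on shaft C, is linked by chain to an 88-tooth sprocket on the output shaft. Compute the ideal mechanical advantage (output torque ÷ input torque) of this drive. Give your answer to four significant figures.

Each stage contributes driven/driver: belt 700/200 = 3.5, gear mesh 20/30 = 0.66667, chain 88/33 = 2.6667.
Overall: 3.5 × 0.66667 × 2.6667 = 6.2222.

6.222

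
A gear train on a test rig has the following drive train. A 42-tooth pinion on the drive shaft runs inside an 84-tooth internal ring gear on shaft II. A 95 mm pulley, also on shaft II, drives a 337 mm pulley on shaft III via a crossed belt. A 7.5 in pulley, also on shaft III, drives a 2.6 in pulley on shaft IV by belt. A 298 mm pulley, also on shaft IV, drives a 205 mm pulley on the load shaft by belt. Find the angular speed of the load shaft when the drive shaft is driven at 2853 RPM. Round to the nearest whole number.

1686 RPM

internal gear 84/42 = 2 → 2853/2 = 1426.5 RPM
belt 337/95 = 3.5474 → 1426.5/3.5474 = 402.13 RPM
belt 2.6/7.5 = 0.34667 → 402.13/0.34667 = 1160 RPM
belt 205/298 = 0.68792 → 1160/0.68792 = 1686.2 RPM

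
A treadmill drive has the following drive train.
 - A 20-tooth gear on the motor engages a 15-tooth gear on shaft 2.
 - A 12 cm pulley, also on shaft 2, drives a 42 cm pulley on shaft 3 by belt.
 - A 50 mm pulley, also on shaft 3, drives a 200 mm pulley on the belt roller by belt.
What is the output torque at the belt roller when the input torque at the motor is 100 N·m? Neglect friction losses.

After the gear mesh (15/20): 100 × 0.75 = 75 N·m
After the belt (42/12): 75 × 3.5 = 262.5 N·m
After the belt (200/50): 262.5 × 4 = 1050 N·m

1050 N·m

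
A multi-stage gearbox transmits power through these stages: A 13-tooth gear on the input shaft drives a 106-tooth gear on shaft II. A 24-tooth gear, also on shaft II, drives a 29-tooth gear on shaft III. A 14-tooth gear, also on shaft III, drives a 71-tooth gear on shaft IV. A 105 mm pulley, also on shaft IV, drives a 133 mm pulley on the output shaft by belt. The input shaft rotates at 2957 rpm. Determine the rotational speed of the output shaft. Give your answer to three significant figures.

gear mesh 106/13 = 8.1538 → 2957/8.1538 = 362.65 rpm
gear mesh 29/24 = 1.2083 → 362.65/1.2083 = 300.12 rpm
gear mesh 71/14 = 5.0714 → 300.12/5.0714 = 59.18 rpm
belt 133/105 = 1.2667 → 59.18/1.2667 = 46.721 rpm

46.7 rpm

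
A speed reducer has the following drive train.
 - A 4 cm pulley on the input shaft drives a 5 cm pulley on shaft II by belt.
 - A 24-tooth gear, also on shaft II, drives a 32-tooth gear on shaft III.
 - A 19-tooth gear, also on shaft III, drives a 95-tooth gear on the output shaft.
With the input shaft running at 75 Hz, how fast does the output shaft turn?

Belt: ratio = 5/4 = 1.25, so shaft II turns at 75 / 1.25 = 60 Hz.
Gear mesh: ratio = 32/24 = 1.3333, so shaft III turns at 60 / 1.3333 = 45 Hz.
Gear mesh: ratio = 95/19 = 5, so the output shaft turns at 45 / 5 = 9 Hz.

9 Hz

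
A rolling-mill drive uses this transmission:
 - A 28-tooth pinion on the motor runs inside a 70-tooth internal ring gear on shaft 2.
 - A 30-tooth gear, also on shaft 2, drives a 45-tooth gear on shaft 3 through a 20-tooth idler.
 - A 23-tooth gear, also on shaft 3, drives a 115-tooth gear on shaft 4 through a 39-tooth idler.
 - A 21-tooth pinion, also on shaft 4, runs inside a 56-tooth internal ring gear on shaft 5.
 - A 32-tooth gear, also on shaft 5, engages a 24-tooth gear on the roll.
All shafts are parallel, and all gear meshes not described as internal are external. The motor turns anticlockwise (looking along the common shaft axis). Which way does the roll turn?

clockwise

the motor → shaft 2: internal mesh, same direction → CCW.
shaft 2 → shaft 3: driver → idler → driven is 2 external meshes, 2 reversals → CCW.
shaft 3 → shaft 4: driver → idler → driven is 2 external meshes, 2 reversals → CCW.
shaft 4 → shaft 5: internal mesh, same direction → CCW.
shaft 5 → the roll: external mesh, 1 reversal → CW.
5 reversals in total — an odd number — so the roll turns opposite to the motor.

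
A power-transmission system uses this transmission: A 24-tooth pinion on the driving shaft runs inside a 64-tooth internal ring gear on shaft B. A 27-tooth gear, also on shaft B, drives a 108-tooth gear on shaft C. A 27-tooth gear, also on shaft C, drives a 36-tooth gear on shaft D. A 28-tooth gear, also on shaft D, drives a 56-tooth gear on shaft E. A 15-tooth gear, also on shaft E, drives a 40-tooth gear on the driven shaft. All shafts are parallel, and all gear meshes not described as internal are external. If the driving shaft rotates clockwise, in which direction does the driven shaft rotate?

the driving shaft → shaft B: internal mesh, same direction → CW.
shaft B → shaft C: external mesh, 1 reversal → CCW.
shaft C → shaft D: external mesh, 1 reversal → CW.
shaft D → shaft E: external mesh, 1 reversal → CCW.
shaft E → the driven shaft: external mesh, 1 reversal → CW.
4 reversals in total — an even number — so the driven shaft turns the same way as the driving shaft.

clockwise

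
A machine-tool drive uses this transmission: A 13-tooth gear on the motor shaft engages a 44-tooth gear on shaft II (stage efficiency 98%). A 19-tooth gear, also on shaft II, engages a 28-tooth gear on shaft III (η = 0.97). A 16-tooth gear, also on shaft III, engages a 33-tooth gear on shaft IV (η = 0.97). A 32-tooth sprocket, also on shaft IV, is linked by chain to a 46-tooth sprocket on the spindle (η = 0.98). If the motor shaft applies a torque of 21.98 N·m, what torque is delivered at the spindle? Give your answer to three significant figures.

294 N·m

Gear mesh: ratio = 44/13 = 3.3846; torque at shaft II = 21.98 × 3.3846 × 0.98 = 72.906 N·m.
Gear mesh: ratio = 28/19 = 1.4737; torque at shaft III = 72.906 × 1.4737 × 0.97 = 104.22 N·m.
Gear mesh: ratio = 33/16 = 2.0625; torque at shaft IV = 104.22 × 2.0625 × 0.97 = 208.5 N·m.
Chain: ratio = 46/32 = 1.4375; torque at the spindle = 208.5 × 1.4375 × 0.98 = 293.72 N·m.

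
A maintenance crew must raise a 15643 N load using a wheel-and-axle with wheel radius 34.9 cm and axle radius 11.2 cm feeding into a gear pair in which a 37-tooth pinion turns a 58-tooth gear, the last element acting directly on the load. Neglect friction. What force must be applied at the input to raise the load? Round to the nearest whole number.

Wheel-and-axle MA = R/r = 34.9/11.2 = 3.1161.
Gear pair MA = 58/37 = 1.5676.
Combined ideal MA = 3.1161 × 1.5676 = 4.8847.
Effort = load / MA = 15643 / 4.8847 = 3202.5 N.

3202 N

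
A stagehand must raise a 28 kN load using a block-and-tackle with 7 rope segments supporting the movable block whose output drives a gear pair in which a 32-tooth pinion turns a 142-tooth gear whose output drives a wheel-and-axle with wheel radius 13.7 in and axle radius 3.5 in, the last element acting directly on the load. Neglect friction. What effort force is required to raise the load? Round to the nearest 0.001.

0.230 kN

Block-and-tackle MA = number of supporting rope parts = 7.
Gear pair MA = 142/32 = 4.4375.
Wheel-and-axle MA = R/r = 13.7/3.5 = 3.9143.
Combined ideal MA = 7 × 4.4375 × 3.9143 = 121.59.
Effort = load / MA = 28 / 121.59 = 0.23029 kN.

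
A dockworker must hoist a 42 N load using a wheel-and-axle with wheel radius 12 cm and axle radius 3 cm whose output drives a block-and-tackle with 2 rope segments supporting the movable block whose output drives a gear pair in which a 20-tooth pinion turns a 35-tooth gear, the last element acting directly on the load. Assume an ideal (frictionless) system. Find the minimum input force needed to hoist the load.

Wheel-and-axle MA = R/r = 12/3 = 4.
Block-and-tackle MA = number of supporting rope parts = 2.
Gear pair MA = 35/20 = 1.75.
Combined ideal MA = 4 × 2 × 1.75 = 14.
Effort = load / MA = 42 / 14 = 3 N.

3 N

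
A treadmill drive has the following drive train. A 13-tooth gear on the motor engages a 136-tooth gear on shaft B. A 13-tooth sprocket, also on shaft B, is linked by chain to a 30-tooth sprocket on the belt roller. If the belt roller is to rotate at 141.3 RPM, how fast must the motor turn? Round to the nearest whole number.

3411 RPM

Overall ratio R = 10.462 × 2.3077 = 24.142.
Required input speed = output speed × R = 141.3 × 24.142 = 3411.3 RPM.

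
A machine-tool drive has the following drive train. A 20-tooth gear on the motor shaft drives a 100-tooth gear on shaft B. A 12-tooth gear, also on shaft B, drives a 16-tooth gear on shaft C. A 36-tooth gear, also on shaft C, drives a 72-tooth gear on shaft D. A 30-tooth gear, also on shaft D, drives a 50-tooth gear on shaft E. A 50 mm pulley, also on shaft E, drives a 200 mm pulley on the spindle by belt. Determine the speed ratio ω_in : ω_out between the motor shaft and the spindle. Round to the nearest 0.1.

Each stage contributes driven/driver: gear mesh 100/20 = 5, gear mesh 16/12 = 1.3333, gear mesh 72/36 = 2, gear mesh 50/30 = 1.6667, belt 200/50 = 4.
Overall: 5 × 1.3333 × 2 × 1.6667 × 4 = 88.889.

88.9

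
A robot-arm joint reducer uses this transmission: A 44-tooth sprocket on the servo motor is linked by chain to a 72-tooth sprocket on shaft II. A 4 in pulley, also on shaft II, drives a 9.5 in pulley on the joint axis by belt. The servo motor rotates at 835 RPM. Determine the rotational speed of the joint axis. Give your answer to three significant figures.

chain 72/44 = 1.6364 → 835/1.6364 = 510.28 RPM
belt 9.5/4 = 2.375 → 510.28/2.375 = 214.85 RPM

215 RPM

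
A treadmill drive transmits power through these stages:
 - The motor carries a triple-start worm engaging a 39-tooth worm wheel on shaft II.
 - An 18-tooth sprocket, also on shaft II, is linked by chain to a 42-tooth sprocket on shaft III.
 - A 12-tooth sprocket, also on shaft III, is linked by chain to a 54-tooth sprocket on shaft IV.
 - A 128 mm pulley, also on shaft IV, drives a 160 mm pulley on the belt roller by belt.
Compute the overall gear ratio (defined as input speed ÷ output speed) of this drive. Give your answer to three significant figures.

Each stage contributes driven/driver: worm 39/3 = 13, chain 42/18 = 2.3333, chain 54/12 = 4.5, belt 160/128 = 1.25.
Overall: 13 × 2.3333 × 4.5 × 1.25 = 170.62.

171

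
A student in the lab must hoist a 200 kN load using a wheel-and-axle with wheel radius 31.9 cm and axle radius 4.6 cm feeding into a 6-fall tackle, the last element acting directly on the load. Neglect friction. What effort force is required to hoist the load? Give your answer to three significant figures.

4.81 kN

Wheel-and-axle MA = R/r = 31.9/4.6 = 6.9348.
Block-and-tackle MA = number of supporting rope parts = 6.
Combined ideal MA = 6.9348 × 6 = 41.609.
Effort = load / MA = 200 / 41.609 = 4.8067 kN.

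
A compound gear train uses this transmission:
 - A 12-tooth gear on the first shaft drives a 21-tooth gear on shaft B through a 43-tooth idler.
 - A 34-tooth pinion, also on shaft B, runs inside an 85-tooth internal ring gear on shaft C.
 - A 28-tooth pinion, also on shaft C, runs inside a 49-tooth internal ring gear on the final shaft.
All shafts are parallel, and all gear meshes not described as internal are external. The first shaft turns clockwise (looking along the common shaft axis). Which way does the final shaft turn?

the first shaft → shaft B: driver → idler → driven is 2 external meshes, 2 reversals → CW.
shaft B → shaft C: internal mesh, same direction → CW.
shaft C → the final shaft: internal mesh, same direction → CW.
2 reversals in total — an even number — so the final shaft turns the same way as the first shaft.

clockwise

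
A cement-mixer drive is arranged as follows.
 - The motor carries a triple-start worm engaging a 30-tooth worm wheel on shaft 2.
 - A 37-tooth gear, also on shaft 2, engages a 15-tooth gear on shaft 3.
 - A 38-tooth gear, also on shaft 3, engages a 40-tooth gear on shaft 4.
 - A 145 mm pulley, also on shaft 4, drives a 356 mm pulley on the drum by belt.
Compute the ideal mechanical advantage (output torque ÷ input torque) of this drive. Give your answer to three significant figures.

10.5

Each stage contributes driven/driver: worm 30/3 = 10, gear mesh 15/37 = 0.40541, gear mesh 40/38 = 1.0526, belt 356/145 = 2.4552.
Overall: 10 × 0.40541 × 1.0526 × 2.4552 = 10.477.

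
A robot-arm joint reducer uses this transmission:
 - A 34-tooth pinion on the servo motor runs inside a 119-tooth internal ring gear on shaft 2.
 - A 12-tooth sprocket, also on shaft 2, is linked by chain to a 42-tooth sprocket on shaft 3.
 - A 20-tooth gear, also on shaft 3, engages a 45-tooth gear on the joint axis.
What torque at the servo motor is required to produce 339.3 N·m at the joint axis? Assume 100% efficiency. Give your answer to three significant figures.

12.3 N·m

Overall ratio R = 3.5 × 3.5 × 2.25 = 27.562.
Input torque = output torque / R = 339.3 / 27.562 = 12.31 N·m.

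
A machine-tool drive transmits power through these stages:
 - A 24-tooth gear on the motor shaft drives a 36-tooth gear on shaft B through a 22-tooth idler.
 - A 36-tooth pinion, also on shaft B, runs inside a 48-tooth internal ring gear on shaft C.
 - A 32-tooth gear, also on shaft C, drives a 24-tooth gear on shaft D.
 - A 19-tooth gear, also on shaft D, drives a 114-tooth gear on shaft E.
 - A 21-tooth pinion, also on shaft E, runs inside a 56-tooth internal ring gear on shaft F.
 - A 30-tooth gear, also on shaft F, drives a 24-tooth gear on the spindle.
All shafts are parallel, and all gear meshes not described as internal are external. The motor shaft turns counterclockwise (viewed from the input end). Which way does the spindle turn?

the motor shaft → shaft B: driver → idler → driven is 2 external meshes, 2 reversals → CCW.
shaft B → shaft C: internal mesh, same direction → CCW.
shaft C → shaft D: external mesh, 1 reversal → CW.
shaft D → shaft E: external mesh, 1 reversal → CCW.
shaft E → shaft F: internal mesh, same direction → CCW.
shaft F → the spindle: external mesh, 1 reversal → CW.
5 reversals in total — an odd number — so the spindle turns opposite to the motor shaft.

clockwise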